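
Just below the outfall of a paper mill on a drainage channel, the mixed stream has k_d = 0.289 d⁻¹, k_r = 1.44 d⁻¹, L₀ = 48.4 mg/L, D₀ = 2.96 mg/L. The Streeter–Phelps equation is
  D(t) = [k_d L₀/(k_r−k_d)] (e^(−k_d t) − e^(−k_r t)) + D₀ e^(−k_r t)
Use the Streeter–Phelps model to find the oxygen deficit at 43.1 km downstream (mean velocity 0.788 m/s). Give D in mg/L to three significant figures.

Travel time t = x/v = 43.1 km / (0.788 m/s) = 43100 m / 0.788 m/s = 54700 s = 0.6330 d.
k_d L₀/(k_r−k_d) = 0.289×48.4/(1.44−0.289) = 13.99/1.151 = 12.15 mg/L.
e^(−k_d t) = e^(−0.289×0.6330) = 0.8328; e^(−k_r t) = e^(−1.44×0.6330) = 0.4019.
D = 12.15 × (0.8328 − 0.4019) + 2.96 × 0.4019 = 5.237 + 1.190 = 6.426 mg/L.

D ≈ 6.43 mg/L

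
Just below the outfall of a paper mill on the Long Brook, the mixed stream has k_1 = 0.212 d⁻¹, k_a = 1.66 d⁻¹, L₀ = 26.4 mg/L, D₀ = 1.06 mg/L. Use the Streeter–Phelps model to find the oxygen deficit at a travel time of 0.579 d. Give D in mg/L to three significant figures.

k_1 L₀/(k_a−k_1) = 0.212×26.4/(1.66−0.212) = 5.597/1.448 = 3.865 mg/L.
e^(−k_1 t) = e^(−0.212×0.5790) = 0.8845; e^(−k_a t) = e^(−1.66×0.5790) = 0.3825.
D = 3.865 × (0.8845 − 0.3825) + 1.06 × 0.3825 = 1.940 + 0.4054 = 2.346 mg/L.

D ≈ 2.35 mg/L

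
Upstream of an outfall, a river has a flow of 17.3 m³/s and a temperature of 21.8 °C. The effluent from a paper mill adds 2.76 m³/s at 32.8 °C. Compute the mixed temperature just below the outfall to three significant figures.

Flow-weighted mixing: C = (Q_r C_r + Q_w C_w)/(Q_r + Q_w)
= (17.3×21.8 + 2.76×32.8)/(17.3 + 2.76) = 467.7/20.06 = 23.31 °C.

23.3 °C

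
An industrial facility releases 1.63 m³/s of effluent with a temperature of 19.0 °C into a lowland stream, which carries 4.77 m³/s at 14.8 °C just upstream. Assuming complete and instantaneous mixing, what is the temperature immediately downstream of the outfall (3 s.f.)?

15.9 °C

Flow-weighted mixing: C = (Q_r C_r + Q_w C_w)/(Q_r + Q_w)
= (4.77×14.8 + 1.63×19.0)/(4.77 + 1.63) = 101.6/6.400 = 15.87 °C.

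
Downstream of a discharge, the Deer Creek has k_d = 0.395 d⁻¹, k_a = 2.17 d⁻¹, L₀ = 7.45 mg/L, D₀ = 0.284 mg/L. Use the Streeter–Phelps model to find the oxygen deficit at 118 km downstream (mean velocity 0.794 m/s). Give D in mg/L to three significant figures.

Travel time t = x/v = 118 km / (0.794 m/s) = 118000 m / 0.794 m/s = 148600 s = 1.720 d.
k_d L₀/(k_a−k_d) = 0.395×7.45/(2.17−0.395) = 2.943/1.775 = 1.658 mg/L.
e^(−k_d t) = e^(−0.395×1.720) = 0.5069; e^(−k_a t) = e^(−2.17×1.720) = 0.02393.
D = 1.658 × (0.5069 − 0.02393) + 0.284 × 0.02393 = 0.8007 + 0.006797 = 0.8075 mg/L.

D ≈ 0.808 mg/L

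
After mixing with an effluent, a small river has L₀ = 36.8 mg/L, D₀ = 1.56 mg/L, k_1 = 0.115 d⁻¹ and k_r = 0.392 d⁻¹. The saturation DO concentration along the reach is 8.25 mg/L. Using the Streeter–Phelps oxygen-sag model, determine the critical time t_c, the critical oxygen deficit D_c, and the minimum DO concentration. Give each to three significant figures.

t_c ≈ 4.04 d; D_c ≈ 6.79 mg/L; min DO ≈ 1.46 mg/L

t_c = [1/(k_r−k_1)] ln[(k_r/k_1)(1 − D₀(k_r−k_1)/(k_1 L₀))]
= [1/(0.392−0.115)] ln[(0.392/0.115)(1 − 1.56×0.2770/(0.115×36.8))]
= (1/0.2770) ln[3.409 × 0.8979] = 3.610 × ln(3.061) = 3.610 × 1.119 = 4.038 d.
L(t_c) = L₀ e^(−k_1 t_c) = 36.8 × 0.6285 = 23.13 mg/L, and at the critical point k_r D_c = k_1 L, so D_c = (0.115/0.392) × 23.13 = 6.785 mg/L.
Minimum DO = C_s − D_c = 8.25 − 6.785 = 1.465 mg/L.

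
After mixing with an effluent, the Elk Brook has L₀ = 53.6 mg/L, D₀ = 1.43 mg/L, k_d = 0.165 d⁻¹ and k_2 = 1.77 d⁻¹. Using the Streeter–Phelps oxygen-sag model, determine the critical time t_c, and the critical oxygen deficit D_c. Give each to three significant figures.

t_c ≈ 1.29 d; D_c ≈ 4.04 mg/L

With k_2/k_d = 10.73 and 1 − D₀(k_2−k_d)/(k_d L₀) = 0.7405,
t_c = ln(10.73 × 0.7405) / (1.77 − 0.165) = ln(7.943) / 1.605 = 2.072/1.605 = 1.291 d.
L(t_c) = L₀ e^(−k_d t_c) = 53.6 × 0.8081 = 43.32 mg/L, and at the critical point k_2 D_c = k_d L, so D_c = (0.165/1.77) × 43.32 = 4.038 mg/L.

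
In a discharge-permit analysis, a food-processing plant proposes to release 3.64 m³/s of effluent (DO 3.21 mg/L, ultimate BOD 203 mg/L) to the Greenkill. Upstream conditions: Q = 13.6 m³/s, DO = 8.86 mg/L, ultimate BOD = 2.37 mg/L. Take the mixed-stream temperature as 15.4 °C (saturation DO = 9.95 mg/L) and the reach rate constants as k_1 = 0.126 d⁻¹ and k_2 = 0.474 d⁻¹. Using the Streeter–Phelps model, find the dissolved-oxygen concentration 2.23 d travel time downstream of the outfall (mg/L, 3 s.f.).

DO ≈ 2.56 mg/L

Mixed DO = (13.6×8.86 + 3.64×3.21)/(13.6+3.64) = 132.2/17.24 = 7.667 mg/L.
Mixed L₀ = (13.6×2.37 + 3.64×203)/(17.24) = 771.2/17.24 = 44.73 mg/L.
Initial deficit D₀ = C_s − DO₀ = 9.95 − 7.667 = 2.283 mg/L.
D(2.23) = [0.126×44.73/(0.474−0.126)](e^(−0.126×2.23) − e^(−0.474×2.23)) + 2.283 e^(−0.474×2.23)
= 16.20 × (0.7550 − 0.3475) + 2.283 × 0.3475 = 7.394 mg/L.
DO = 9.95 − 7.394 = 2.556 mg/L.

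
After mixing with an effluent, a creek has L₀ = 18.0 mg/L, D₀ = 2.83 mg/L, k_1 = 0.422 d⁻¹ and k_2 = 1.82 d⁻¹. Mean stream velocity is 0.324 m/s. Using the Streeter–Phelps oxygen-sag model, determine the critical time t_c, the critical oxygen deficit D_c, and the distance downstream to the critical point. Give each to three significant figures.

At the critical point dD/dt = 0, so k_1 L₀ e^(−k_1 t) = k_2 D. Substituting D(t) from the Streeter–Phelps equation and solving for t gives
t_c = ln[(k_2/k_1)(1 − D₀(k_2−k_1)/(k_1 L₀))] / (k_2−k_1).
Here k_2−k_1 = 1.398 d⁻¹ and 1 − D₀(k_2−k_1)/(k_1 L₀) = 1 − 2.83×1.398/(0.422×18.0) = 0.4792, so
t_c = ln(4.313 × 0.4792) / 1.398 = 0.7259 / 1.398 = 0.5192 d.
L(t_c) = L₀ e^(−k_1 t_c) = 18.0 × 0.8032 = 14.46 mg/L, and at the critical point k_2 D_c = k_1 L, so D_c = (0.422/1.82) × 14.46 = 3.352 mg/L.
x_c = v t_c = 0.324 m/s × 0.5192 d × 86400 s/d = 14530 m ≈ 14.5 km.

t_c ≈ 0.519 d; D_c ≈ 3.35 mg/L; x_c ≈ 14.5 km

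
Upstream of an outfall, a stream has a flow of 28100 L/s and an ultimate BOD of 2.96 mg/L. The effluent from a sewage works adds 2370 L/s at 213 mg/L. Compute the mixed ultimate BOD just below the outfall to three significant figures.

19.3 mg/L

Flow-weighted mixing: C = (Q_r C_r + Q_w C_w)/(Q_r + Q_w)
= (28100×2.96 + 2370×213)/(28100 + 2370) = 588000/30470 = 19.30 mg/L.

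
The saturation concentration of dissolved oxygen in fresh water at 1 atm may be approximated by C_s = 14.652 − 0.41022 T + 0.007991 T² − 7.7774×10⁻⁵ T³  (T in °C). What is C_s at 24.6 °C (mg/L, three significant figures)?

C_s ≈ 8.24 mg/L

C_s = 14.652 − 0.41022×24.6 + 0.007991×24.6² − 7.7774×10⁻⁵×24.6³ = 8.239 mg/L.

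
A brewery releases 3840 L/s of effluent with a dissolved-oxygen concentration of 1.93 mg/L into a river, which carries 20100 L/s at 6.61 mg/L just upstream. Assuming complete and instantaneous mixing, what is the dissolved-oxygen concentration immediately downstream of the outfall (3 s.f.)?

Flow-weighted mixing: C = (Q_r C_r + Q_w C_w)/(Q_r + Q_w)
= (20100×6.61 + 3840×1.93)/(20100 + 3840) = 140300/23940 = 5.859 mg/L.

5.86 mg/L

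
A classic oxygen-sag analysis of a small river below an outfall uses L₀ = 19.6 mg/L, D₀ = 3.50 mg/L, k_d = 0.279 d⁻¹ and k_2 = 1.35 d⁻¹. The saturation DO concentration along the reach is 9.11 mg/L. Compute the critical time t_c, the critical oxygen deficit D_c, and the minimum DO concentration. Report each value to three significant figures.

At the critical point dD/dt = 0, so k_d L₀ e^(−k_d t) = k_2 D. Substituting D(t) from the Streeter–Phelps equation and solving for t gives
t_c = ln[(k_2/k_d)(1 − D₀(k_2−k_d)/(k_d L₀))] / (k_2−k_d).
Here k_2−k_d = 1.071 d⁻¹ and 1 − D₀(k_2−k_d)/(k_d L₀) = 1 − 3.50×1.071/(0.279×19.6) = 0.3145, so
t_c = ln(4.839 × 0.3145) / 1.071 = 0.4199 / 1.071 = 0.3921 d.
L(t_c) = L₀ e^(−k_d t_c) = 19.6 × 0.8964 = 17.57 mg/L, and at the critical point k_2 D_c = k_d L, so D_c = (0.279/1.35) × 17.57 = 3.631 mg/L.
Minimum DO = C_s − D_c = 9.11 − 3.631 = 5.479 mg/L.

t_c ≈ 0.392 d; D_c ≈ 3.63 mg/L; min DO ≈ 5.48 mg/L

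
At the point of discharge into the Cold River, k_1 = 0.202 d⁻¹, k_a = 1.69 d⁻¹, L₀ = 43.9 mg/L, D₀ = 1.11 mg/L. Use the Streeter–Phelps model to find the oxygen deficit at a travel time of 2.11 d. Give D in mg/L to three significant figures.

k_1 L₀/(k_a−k_1) = 0.202×43.9/(1.69−0.202) = 8.868/1.488 = 5.960 mg/L.
e^(−k_1 t) = e^(−0.202×2.110) = 0.6530; e^(−k_a t) = e^(−1.69×2.110) = 0.02827.
D = 5.960 × (0.6530 − 0.02827) + 1.11 × 0.02827 = 3.723 + 0.03138 = 3.754 mg/L.

D ≈ 3.75 mg/L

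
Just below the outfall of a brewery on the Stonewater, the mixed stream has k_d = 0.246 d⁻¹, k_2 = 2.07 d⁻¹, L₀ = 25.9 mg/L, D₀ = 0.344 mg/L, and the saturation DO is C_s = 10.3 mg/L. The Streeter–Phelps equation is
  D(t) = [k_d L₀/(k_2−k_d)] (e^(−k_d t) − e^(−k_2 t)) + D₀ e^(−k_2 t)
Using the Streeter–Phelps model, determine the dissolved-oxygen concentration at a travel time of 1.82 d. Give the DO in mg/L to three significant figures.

k_d L₀/(k_2−k_d) = 0.246×25.9/(2.07−0.246) = 6.371/1.824 = 3.493 mg/L.
e^(−k_d t) = e^(−0.246×1.820) = 0.6391; e^(−k_2 t) = e^(−2.07×1.820) = 0.02311.
D = 3.493 × (0.6391 − 0.02311) + 0.344 × 0.02311 = 2.152 + 0.007951 = 2.160 mg/L.
DO = C_s − D = 10.3 − 2.160 = 8.140 mg/L.

DO ≈ 8.14 mg/L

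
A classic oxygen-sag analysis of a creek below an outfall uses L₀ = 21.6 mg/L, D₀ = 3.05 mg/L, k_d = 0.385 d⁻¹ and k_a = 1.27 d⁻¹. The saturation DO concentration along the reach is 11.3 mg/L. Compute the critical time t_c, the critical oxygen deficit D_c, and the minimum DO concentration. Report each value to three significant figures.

t_c = [1/(k_a−k_d)] ln[(k_a/k_d)(1 − D₀(k_a−k_d)/(k_d L₀))]
= [1/(1.27−0.385)] ln[(1.27/0.385)(1 − 3.05×0.8850/(0.385×21.6))]
= (1/0.8850) ln[3.299 × 0.6754] = 1.130 × ln(2.228) = 1.130 × 0.8011 = 0.9052 d.
D_c = (k_d/k_a) L₀ e^(−k_d t_c) = (0.385/1.27) × 21.6 × e^(−0.385×0.9052) = 0.3031 × 21.6 × 0.7057 = 4.621 mg/L.
Minimum DO = C_s − D_c = 11.3 − 4.621 = 6.679 mg/L.

t_c ≈ 0.905 d; D_c ≈ 4.62 mg/L; min DO ≈ 6.68 mg/L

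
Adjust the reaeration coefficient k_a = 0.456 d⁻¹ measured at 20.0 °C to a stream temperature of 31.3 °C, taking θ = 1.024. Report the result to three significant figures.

k_a ≈ 0.596 d⁻¹

k_a(T₂) = k_a(T₁) · θ^(T₂−T₁) = 0.456 × 1.024^(31.3−20.0)
= 0.456 × 1.024^11.3 = 0.456 × 1.307 = 0.5961 d⁻¹.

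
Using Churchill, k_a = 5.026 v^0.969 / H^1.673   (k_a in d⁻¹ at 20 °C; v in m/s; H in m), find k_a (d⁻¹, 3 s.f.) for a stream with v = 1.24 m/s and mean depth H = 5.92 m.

k_a = 5.026 × 1.24^0.969 / 5.92^1.673 = 5.026 × 1.232 / 19.59 = 0.3160 d⁻¹.

k_a ≈ 0.316 d⁻¹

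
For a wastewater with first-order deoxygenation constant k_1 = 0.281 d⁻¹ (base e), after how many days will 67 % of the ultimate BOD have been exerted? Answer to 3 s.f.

y/L₀ = 1 − e^(−k_1 t) = 0.67 ⇒ e^(−k_1 t) = 0.330
t = −ln(0.330) / 0.281 = 1.109 / 0.281 = 3.945 d.

t ≈ 3.95 d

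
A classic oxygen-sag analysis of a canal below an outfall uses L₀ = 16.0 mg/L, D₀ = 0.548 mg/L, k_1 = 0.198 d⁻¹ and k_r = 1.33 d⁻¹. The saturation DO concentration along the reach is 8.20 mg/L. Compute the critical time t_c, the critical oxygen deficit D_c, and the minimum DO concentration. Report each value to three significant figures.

At the critical point dD/dt = 0, so k_1 L₀ e^(−k_1 t) = k_r D. Substituting D(t) from the Streeter–Phelps equation and solving for t gives
t_c = ln[(k_r/k_1)(1 − D₀(k_r−k_1)/(k_1 L₀))] / (k_r−k_1).
Here k_r−k_1 = 1.132 d⁻¹ and 1 − D₀(k_r−k_1)/(k_1 L₀) = 1 − 0.548×1.132/(0.198×16.0) = 0.8042, so
t_c = ln(6.717 × 0.8042) / 1.132 = 1.687 / 1.132 = 1.490 d.
D_c = (k_1/k_r) L₀ e^(−k_1 t_c) = (0.198/1.33) × 16.0 × e^(−0.198×1.490) = 0.1489 × 16.0 × 0.7445 = 1.773 mg/L.
Minimum DO = C_s − D_c = 8.20 − 1.773 = 6.427 mg/L.

t_c ≈ 1.49 d; D_c ≈ 1.77 mg/L; min DO ≈ 6.43 mg/L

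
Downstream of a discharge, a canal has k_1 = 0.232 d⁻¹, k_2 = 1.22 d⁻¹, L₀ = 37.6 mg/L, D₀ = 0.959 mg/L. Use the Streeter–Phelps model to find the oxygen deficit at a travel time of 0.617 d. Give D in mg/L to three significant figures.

D ≈ 3.94 mg/L

k_1 L₀/(k_2−k_1) = 0.232×37.6/(1.22−0.232) = 8.723/0.9880 = 8.829 mg/L.
e^(−k_1 t) = e^(−0.232×0.6170) = 0.8666; e^(−k_2 t) = e^(−1.22×0.6170) = 0.4711.
D = 8.829 × (0.8666 − 0.4711) + 0.959 × 0.4711 = 3.492 + 0.4518 = 3.944 mg/L.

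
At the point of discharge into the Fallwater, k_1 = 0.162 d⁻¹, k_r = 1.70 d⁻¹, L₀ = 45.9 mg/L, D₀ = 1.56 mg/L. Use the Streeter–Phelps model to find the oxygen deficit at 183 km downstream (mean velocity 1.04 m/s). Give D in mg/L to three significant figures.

D ≈ 3.37 mg/L

Travel time t = x/v = 183 km / (1.04 m/s) = 183000 m / 1.04 m/s = 176000 s = 2.037 d.
k_1 L₀/(k_r−k_1) = 0.162×45.9/(1.70−0.162) = 7.436/1.538 = 4.835 mg/L.
e^(−k_1 t) = e^(−0.162×2.037) = 0.7190; e^(−k_r t) = e^(−1.70×2.037) = 0.03136.
D = 4.835 × (0.7190 − 0.03136) + 1.56 × 0.03136 = 3.324 + 0.04892 = 3.373 mg/L.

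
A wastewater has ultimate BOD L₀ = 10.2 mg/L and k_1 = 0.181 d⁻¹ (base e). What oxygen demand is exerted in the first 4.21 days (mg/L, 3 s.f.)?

y ≈ 5.44 mg/L

y_t = L₀(1 − e^(−k_1 t)) = 10.2 × (1 − e^(−0.181×4.21))
= 10.2 × (1 − 0.4667) = 10.2 × 0.5333 = 5.439 mg/L.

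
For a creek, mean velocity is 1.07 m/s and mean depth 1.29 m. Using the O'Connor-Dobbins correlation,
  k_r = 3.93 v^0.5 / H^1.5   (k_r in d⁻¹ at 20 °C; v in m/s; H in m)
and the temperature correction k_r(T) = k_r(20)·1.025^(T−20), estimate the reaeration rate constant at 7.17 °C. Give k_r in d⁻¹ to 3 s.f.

k_r(20) = 3.93 × 1.07^0.5 / 1.29^1.5 = 3.93 × 1.034 / 1.465 = 2.775 d⁻¹.
k_r(7.17) = 2.775 × 1.025^(7.17−20) = 2.775 × 0.7285 = 2.021 d⁻¹.

k_r ≈ 2.02 d⁻¹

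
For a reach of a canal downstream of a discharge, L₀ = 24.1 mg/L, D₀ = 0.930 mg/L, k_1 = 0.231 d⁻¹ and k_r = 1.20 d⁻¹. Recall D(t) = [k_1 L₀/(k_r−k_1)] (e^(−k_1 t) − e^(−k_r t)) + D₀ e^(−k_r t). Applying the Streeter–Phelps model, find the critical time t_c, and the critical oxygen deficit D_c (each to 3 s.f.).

t_c ≈ 1.52 d; D_c ≈ 3.27 mg/L

With k_r/k_1 = 5.195 and 1 − D₀(k_r−k_1)/(k_1 L₀) = 0.8381,
t_c = ln(5.195 × 0.8381) / (1.20 − 0.231) = ln(4.354) / 0.9690 = 1.471/0.9690 = 1.518 d.
L(t_c) = L₀ e^(−k_1 t_c) = 24.1 × 0.7042 = 16.97 mg/L, and at the critical point k_r D_c = k_1 L, so D_c = (0.231/1.20) × 16.97 = 3.267 mg/L.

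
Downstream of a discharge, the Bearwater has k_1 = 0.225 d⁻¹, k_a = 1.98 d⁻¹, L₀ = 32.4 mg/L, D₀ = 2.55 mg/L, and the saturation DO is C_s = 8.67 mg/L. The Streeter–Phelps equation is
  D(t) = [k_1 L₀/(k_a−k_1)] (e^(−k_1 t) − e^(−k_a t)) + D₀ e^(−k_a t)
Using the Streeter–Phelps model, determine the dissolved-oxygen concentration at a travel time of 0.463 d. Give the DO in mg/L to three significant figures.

k_1 L₀/(k_a−k_1) = 0.225×32.4/(1.98−0.225) = 7.290/1.755 = 4.154 mg/L.
e^(−k_1 t) = e^(−0.225×0.4630) = 0.9011; e^(−k_a t) = e^(−1.98×0.4630) = 0.3998.
D = 4.154 × (0.9011 − 0.3998) + 2.55 × 0.3998 = 2.082 + 1.020 = 3.102 mg/L.
DO = C_s − D = 8.67 − 3.102 = 5.568 mg/L.

DO ≈ 5.57 mg/L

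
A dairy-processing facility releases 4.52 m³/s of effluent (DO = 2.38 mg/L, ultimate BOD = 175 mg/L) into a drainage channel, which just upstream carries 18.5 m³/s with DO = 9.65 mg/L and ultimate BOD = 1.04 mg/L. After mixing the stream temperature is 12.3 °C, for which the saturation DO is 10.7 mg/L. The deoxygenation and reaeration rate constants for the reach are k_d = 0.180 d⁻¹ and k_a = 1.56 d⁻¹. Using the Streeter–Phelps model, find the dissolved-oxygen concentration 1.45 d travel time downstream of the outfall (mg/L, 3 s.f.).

Mixed DO = (18.5×9.65 + 4.52×2.38)/(18.5+4.52) = 189.3/23.02 = 8.223 mg/L.
Mixed L₀ = (18.5×1.04 + 4.52×175)/(23.02) = 810.2/23.02 = 35.20 mg/L.
Initial deficit D₀ = C_s − DO₀ = 10.7 − 8.223 = 2.477 mg/L.
D(1.45) = [0.180×35.20/(1.56−0.180)](e^(−0.180×1.45) − e^(−1.56×1.45)) + 2.477 e^(−1.56×1.45)
= 4.591 × (0.7703 − 0.1041) + 2.477 × 0.1041 = 3.316 mg/L.
DO = 10.7 − 3.316 = 7.384 mg/L.

DO ≈ 7.38 mg/L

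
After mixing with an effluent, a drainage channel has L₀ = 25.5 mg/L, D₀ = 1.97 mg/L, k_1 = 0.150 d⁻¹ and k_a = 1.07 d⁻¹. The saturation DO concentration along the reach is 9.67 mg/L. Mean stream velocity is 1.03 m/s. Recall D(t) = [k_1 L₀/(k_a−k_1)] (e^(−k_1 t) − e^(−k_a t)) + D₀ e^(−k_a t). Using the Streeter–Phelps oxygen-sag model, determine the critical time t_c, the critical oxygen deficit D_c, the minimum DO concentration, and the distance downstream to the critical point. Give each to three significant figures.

t_c ≈ 1.44 d; D_c ≈ 2.88 mg/L; min DO ≈ 6.79 mg/L; x_c ≈ 128 km

At the critical point dD/dt = 0, so k_1 L₀ e^(−k_1 t) = k_a D. Substituting D(t) from the Streeter–Phelps equation and solving for t gives
t_c = ln[(k_a/k_1)(1 − D₀(k_a−k_1)/(k_1 L₀))] / (k_a−k_1).
Here k_a−k_1 = 0.9200 d⁻¹ and 1 − D₀(k_a−k_1)/(k_1 L₀) = 1 − 1.97×0.9200/(0.150×25.5) = 0.5262, so
t_c = ln(7.133 × 0.5262) / 0.9200 = 1.323 / 0.9200 = 1.438 d.
D_c = (k_1/k_a) L₀ e^(−k_1 t_c) = (0.150/1.07) × 25.5 × e^(−0.150×1.438) = 0.1402 × 25.5 × 0.8060 = 2.881 mg/L.
Minimum DO = C_s − D_c = 9.67 − 2.881 = 6.789 mg/L.
x_c = v t_c = 1.03 m/s × 1.438 d × 86400 s/d = 127900 m ≈ 128 km.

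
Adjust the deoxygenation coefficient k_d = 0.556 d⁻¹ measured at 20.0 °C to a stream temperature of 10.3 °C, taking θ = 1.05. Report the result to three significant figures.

k_d ≈ 0.346 d⁻¹

k_d(T₂) = k_d(T₁) · θ^(T₂−T₁) = 0.556 × 1.05^(10.3−20.0)
= 0.556 × 1.05^-9.70 = 0.556 × 0.6230 = 0.3464 d⁻¹.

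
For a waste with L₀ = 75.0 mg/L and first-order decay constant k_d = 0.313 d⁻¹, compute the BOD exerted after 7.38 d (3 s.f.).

y ≈ 67.6 mg/L

y_t = L₀(1 − e^(−k_d t)) = 75.0 × (1 − e^(−0.313×7.38))
= 75.0 × (1 − 0.09927) = 75.0 × 0.9007 = 67.55 mg/L.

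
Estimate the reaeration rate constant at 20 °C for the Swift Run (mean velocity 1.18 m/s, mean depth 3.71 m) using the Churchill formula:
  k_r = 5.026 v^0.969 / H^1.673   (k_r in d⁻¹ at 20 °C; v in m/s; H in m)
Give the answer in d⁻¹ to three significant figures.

k_r ≈ 0.658 d⁻¹

k_r = 5.026 × 1.18^0.969 / 3.71^1.673 = 5.026 × 1.174 / 8.965 = 0.6581 d⁻¹.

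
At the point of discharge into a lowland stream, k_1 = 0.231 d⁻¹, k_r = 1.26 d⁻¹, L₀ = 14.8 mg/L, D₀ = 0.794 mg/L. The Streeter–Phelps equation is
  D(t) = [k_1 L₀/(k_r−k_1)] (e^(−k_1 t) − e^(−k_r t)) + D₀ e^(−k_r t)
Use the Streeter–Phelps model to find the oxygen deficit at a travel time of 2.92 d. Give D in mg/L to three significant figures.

k_1 L₀/(k_r−k_1) = 0.231×14.8/(1.26−0.231) = 3.419/1.029 = 3.322 mg/L.
e^(−k_1 t) = e^(−0.231×2.920) = 0.5094; e^(−k_r t) = e^(−1.26×2.920) = 0.02524.
D = 3.322 × (0.5094 − 0.02524) + 0.794 × 0.02524 = 1.609 + 0.02004 = 1.629 mg/L.

D ≈ 1.63 mg/L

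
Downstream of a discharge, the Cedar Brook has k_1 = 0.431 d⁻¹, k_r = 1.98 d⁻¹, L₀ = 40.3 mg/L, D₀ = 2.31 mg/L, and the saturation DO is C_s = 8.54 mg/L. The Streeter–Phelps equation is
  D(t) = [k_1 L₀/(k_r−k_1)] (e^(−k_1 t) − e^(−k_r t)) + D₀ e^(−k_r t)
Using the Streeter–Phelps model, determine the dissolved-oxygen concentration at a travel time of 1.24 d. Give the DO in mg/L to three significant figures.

DO ≈ 2.73 mg/L

k_1 L₀/(k_r−k_1) = 0.431×40.3/(1.98−0.431) = 17.37/1.549 = 11.21 mg/L.
e^(−k_1 t) = e^(−0.431×1.240) = 0.5860; e^(−k_r t) = e^(−1.98×1.240) = 0.08585.
D = 11.21 × (0.5860 − 0.08585) + 2.31 × 0.08585 = 5.608 + 0.1983 = 5.807 mg/L.
DO = C_s − D = 8.54 − 5.807 = 2.733 mg/L.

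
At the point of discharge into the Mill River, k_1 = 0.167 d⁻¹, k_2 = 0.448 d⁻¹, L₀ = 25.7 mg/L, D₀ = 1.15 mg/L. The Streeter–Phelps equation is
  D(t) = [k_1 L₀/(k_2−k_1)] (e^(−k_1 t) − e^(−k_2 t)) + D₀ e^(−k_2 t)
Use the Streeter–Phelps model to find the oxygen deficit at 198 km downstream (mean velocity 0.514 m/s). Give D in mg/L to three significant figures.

D ≈ 5.34 mg/L

Travel time t = x/v = 198 km / (0.514 m/s) = 198000 m / 0.514 m/s = 385200 s = 4.458 d.
k_1 L₀/(k_2−k_1) = 0.167×25.7/(0.448−0.167) = 4.292/0.2810 = 15.27 mg/L.
e^(−k_1 t) = e^(−0.167×4.458) = 0.4749; e^(−k_2 t) = e^(−0.448×4.458) = 0.1357.
D = 15.27 × (0.4749 − 0.1357) + 1.15 × 0.1357 = 5.182 + 0.1560 = 5.338 mg/L.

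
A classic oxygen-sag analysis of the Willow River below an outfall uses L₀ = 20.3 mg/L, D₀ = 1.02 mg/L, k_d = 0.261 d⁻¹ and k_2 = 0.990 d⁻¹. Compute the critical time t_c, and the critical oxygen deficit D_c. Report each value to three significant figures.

t_c ≈ 1.62 d; D_c ≈ 3.51 mg/L

t_c = [1/(k_2−k_d)] ln[(k_2/k_d)(1 − D₀(k_2−k_d)/(k_d L₀))]
= [1/(0.990−0.261)] ln[(0.990/0.261)(1 − 1.02×0.7290/(0.261×20.3))]
= (1/0.7290) ln[3.793 × 0.8597] = 1.372 × ln(3.261) = 1.372 × 1.182 = 1.621 d.
D_c = (k_d/k_2) L₀ e^(−k_d t_c) = (0.261/0.990) × 20.3 × e^(−0.261×1.621) = 0.2636 × 20.3 × 0.6550 = 3.505 mg/L.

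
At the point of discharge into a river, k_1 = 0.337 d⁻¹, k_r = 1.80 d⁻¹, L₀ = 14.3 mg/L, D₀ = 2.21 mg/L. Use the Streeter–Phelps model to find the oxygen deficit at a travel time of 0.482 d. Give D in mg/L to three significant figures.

D ≈ 2.34 mg/L

k_1 L₀/(k_r−k_1) = 0.337×14.3/(1.80−0.337) = 4.819/1.463 = 3.294 mg/L.
e^(−k_1 t) = e^(−0.337×0.4820) = 0.8501; e^(−k_r t) = e^(−1.80×0.4820) = 0.4200.
D = 3.294 × (0.8501 − 0.4200) + 2.21 × 0.4200 = 1.417 + 0.9281 = 2.345 mg/L.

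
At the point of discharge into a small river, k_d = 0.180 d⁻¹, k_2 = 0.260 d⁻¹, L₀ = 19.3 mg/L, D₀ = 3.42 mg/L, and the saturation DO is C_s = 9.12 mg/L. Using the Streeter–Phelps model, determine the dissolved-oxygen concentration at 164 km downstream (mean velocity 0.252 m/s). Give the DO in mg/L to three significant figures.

Travel time t = x/v = 164 km / (0.252 m/s) = 164000 m / 0.252 m/s = 650800 s = 7.532 d.
k_d L₀/(k_2−k_d) = 0.180×19.3/(0.260−0.180) = 3.474/0.08000 = 43.42 mg/L.
e^(−k_d t) = e^(−0.180×7.532) = 0.2577; e^(−k_2 t) = e^(−0.260×7.532) = 0.1411.
D = 43.42 × (0.2577 − 0.1411) + 3.42 × 0.1411 = 5.066 + 0.4825 = 5.548 mg/L.
DO = C_s − D = 9.12 − 5.548 = 3.572 mg/L.

DO ≈ 3.57 mg/L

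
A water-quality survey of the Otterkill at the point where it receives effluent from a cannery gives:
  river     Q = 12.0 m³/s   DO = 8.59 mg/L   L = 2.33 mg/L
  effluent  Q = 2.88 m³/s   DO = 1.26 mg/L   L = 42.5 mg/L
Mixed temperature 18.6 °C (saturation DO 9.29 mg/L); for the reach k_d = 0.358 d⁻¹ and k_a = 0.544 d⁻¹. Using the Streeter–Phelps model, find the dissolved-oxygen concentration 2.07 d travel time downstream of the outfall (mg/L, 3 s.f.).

Mixed DO = (12.0×8.59 + 2.88×1.26)/(12.0+2.88) = 106.7/14.88 = 7.171 mg/L.
Mixed L₀ = (12.0×2.33 + 2.88×42.5)/(14.88) = 150.4/14.88 = 10.10 mg/L.
Initial deficit D₀ = C_s − DO₀ = 9.29 − 7.171 = 2.119 mg/L.
D(2.07) = [0.358×10.10/(0.544−0.358)](e^(−0.358×2.07) − e^(−0.544×2.07)) + 2.119 e^(−0.544×2.07)
= 19.45 × (0.4766 − 0.3243) + 2.119 × 0.3243 = 3.649 mg/L.
DO = 9.29 − 3.649 = 5.641 mg/L.

DO ≈ 5.64 mg/L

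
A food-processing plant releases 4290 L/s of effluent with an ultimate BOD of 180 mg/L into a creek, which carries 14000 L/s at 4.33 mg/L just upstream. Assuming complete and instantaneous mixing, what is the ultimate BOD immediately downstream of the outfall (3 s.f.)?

Flow-weighted mixing: C = (Q_r C_r + Q_w C_w)/(Q_r + Q_w)
= (14000×4.33 + 4290×180)/(14000 + 4290) = 832800/18290 = 45.53 mg/L.

45.5 mg/L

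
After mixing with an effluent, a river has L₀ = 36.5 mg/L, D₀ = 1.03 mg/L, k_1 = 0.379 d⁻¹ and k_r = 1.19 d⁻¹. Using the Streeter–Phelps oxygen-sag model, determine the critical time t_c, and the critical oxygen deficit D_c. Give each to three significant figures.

t_c = [1/(k_r−k_1)] ln[(k_r/k_1)(1 − D₀(k_r−k_1)/(k_1 L₀))]
= [1/(1.19−0.379)] ln[(1.19/0.379)(1 − 1.03×0.8110/(0.379×36.5))]
= (1/0.8110) ln[3.140 × 0.9396] = 1.233 × ln(2.950) = 1.233 × 1.082 = 1.334 d.
D_c = (k_1/k_r) L₀ e^(−k_1 t_c) = (0.379/1.19) × 36.5 × e^(−0.379×1.334) = 0.3185 × 36.5 × 0.6031 = 7.011 mg/L.

t_c ≈ 1.33 d; D_c ≈ 7.01 mg/L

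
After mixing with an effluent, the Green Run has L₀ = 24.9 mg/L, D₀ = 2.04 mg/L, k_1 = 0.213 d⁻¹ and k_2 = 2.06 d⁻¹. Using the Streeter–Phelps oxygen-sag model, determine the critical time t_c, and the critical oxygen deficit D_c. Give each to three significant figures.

t_c ≈ 0.558 d; D_c ≈ 2.29 mg/L

With k_2/k_1 = 9.671 and 1 − D₀(k_2−k_1)/(k_1 L₀) = 0.2896,
t_c = ln(9.671 × 0.2896) / (2.06 − 0.213) = ln(2.801) / 1.847 = 1.030/1.847 = 0.5576 d.
D_c = (k_1/k_2) L₀ e^(−k_1 t_c) = (0.213/2.06) × 24.9 × e^(−0.213×0.5576) = 0.1034 × 24.9 × 0.8880 = 2.286 mg/L.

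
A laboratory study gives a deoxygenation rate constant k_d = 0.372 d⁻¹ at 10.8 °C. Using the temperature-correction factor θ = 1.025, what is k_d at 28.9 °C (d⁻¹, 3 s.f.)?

k_d ≈ 0.582 d⁻¹

k_d(T₂) = k_d(T₁) · θ^(T₂−T₁) = 0.372 × 1.025^(28.9−10.8)
= 0.372 × 1.025^18.1 = 0.372 × 1.564 = 0.5816 d⁻¹.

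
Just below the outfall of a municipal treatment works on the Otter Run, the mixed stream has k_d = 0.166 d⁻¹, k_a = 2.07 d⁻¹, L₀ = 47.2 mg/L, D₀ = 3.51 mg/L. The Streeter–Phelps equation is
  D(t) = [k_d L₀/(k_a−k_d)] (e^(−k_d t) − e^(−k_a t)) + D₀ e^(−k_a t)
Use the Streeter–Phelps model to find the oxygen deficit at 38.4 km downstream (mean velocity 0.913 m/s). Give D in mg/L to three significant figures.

Travel time t = x/v = 38.4 km / (0.913 m/s) = 38400 m / 0.913 m/s = 42060 s = 0.4868 d.
k_d L₀/(k_a−k_d) = 0.166×47.2/(2.07−0.166) = 7.835/1.904 = 4.115 mg/L.
e^(−k_d t) = e^(−0.166×0.4868) = 0.9224; e^(−k_a t) = e^(−2.07×0.4868) = 0.3651.
D = 4.115 × (0.9224 − 0.3651) + 3.51 × 0.3651 = 2.293 + 1.281 = 3.575 mg/L.

D ≈ 3.57 mg/L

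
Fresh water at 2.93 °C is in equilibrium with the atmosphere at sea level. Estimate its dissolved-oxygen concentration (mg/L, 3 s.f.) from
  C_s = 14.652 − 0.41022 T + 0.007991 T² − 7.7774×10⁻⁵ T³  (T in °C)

C_s = 14.652 − 0.41022×2.93 + 0.007991×2.93² − 7.7774×10⁻⁵×2.93³ = 13.52 mg/L.

C_s ≈ 13.5 mg/L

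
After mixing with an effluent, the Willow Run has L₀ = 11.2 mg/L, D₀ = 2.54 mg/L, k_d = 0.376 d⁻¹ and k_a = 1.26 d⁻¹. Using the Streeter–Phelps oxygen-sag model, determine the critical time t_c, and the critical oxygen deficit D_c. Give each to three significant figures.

t_c ≈ 0.506 d; D_c ≈ 2.76 mg/L

With k_a/k_d = 3.351 and 1 − D₀(k_a−k_d)/(k_d L₀) = 0.4668,
t_c = ln(3.351 × 0.4668) / (1.26 − 0.376) = ln(1.564) / 0.8840 = 0.4474/0.8840 = 0.5062 d.
D_c = (k_d/k_a) L₀ e^(−k_d t_c) = (0.376/1.26) × 11.2 × e^(−0.376×0.5062) = 0.2984 × 11.2 × 0.8267 = 2.763 mg/L.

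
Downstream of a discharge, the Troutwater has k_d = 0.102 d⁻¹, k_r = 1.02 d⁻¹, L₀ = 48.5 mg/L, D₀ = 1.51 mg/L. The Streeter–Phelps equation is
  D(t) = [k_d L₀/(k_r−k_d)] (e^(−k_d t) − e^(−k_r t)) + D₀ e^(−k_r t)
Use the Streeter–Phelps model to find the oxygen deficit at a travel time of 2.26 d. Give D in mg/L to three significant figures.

k_d L₀/(k_r−k_d) = 0.102×48.5/(1.02−0.102) = 4.947/0.9180 = 5.389 mg/L.
e^(−k_d t) = e^(−0.102×2.260) = 0.7941; e^(−k_r t) = e^(−1.02×2.260) = 0.09974.
D = 5.389 × (0.7941 − 0.09974) + 1.51 × 0.09974 = 3.742 + 0.1506 = 3.893 mg/L.

D ≈ 3.89 mg/L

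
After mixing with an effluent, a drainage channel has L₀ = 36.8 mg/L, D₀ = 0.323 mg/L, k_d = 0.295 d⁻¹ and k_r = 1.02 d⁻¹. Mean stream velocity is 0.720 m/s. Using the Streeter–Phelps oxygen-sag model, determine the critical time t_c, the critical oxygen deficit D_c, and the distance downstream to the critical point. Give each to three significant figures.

t_c = [1/(k_r−k_d)] ln[(k_r/k_d)(1 − D₀(k_r−k_d)/(k_d L₀))]
= [1/(1.02−0.295)] ln[(1.02/0.295)(1 − 0.323×0.7250/(0.295×36.8))]
= (1/0.7250) ln[3.458 × 0.9784] = 1.379 × ln(3.383) = 1.379 × 1.219 = 1.681 d.
L(t_c) = L₀ e^(−k_d t_c) = 36.8 × 0.6090 = 22.41 mg/L, and at the critical point k_r D_c = k_d L, so D_c = (0.295/1.02) × 22.41 = 6.482 mg/L.
x_c = v t_c = 0.720 m/s × 1.681 d × 86400 s/d = 104600 m ≈ 105 km.

t_c ≈ 1.68 d; D_c ≈ 6.48 mg/L; x_c ≈ 105 km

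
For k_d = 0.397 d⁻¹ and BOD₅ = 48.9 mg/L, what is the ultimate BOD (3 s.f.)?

L₀ ≈ 56.7 mg/L

BOD₅ = L₀(1 − e^(−5k_d)) ⇒ L₀ = BOD₅ / (1 − e^(−5×0.397))
= 48.9 / (1 − 0.1374) = 48.9 / 0.8626 = 56.69 mg/L.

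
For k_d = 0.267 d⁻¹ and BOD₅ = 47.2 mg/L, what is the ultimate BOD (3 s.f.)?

L₀ ≈ 64.1 mg/L

BOD₅ = L₀(1 − e^(−5k_d)) ⇒ L₀ = BOD₅ / (1 − e^(−5×0.267))
= 47.2 / (1 − 0.2632) = 47.2 / 0.7368 = 64.06 mg/L.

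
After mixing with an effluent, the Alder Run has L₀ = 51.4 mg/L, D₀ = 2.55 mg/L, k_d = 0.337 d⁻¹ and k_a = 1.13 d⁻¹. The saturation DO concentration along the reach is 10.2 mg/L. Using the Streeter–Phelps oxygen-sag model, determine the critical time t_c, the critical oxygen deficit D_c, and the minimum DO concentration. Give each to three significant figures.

t_c ≈ 1.37 d; D_c ≈ 9.66 mg/L; min DO ≈ 0.537 mg/L

t_c = [1/(k_a−k_d)] ln[(k_a/k_d)(1 − D₀(k_a−k_d)/(k_d L₀))]
= [1/(1.13−0.337)] ln[(1.13/0.337)(1 − 2.55×0.7930/(0.337×51.4))]
= (1/0.7930) ln[3.353 × 0.8833] = 1.261 × ln(2.962) = 1.261 × 1.086 = 1.369 d.
D_c = (k_d/k_a) L₀ e^(−k_d t_c) = (0.337/1.13) × 51.4 × e^(−0.337×1.369) = 0.2982 × 51.4 × 0.6304 = 9.663 mg/L.
Minimum DO = C_s − D_c = 10.2 − 9.663 = 0.5367 mg/L.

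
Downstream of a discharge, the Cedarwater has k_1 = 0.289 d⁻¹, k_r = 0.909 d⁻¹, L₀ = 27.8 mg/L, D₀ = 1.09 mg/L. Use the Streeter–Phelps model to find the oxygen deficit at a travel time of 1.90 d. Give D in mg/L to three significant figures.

k_1 L₀/(k_r−k_1) = 0.289×27.8/(0.909−0.289) = 8.034/0.6200 = 12.96 mg/L.
e^(−k_1 t) = e^(−0.289×1.900) = 0.5775; e^(−k_r t) = e^(−0.909×1.900) = 0.1778.
D = 12.96 × (0.5775 − 0.1778) + 1.09 × 0.1778 = 5.179 + 0.1938 = 5.373 mg/L.

D ≈ 5.37 mg/L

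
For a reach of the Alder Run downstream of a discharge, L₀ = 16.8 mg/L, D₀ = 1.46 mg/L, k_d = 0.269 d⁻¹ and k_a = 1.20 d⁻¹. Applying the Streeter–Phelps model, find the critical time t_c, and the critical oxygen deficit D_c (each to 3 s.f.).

With k_a/k_d = 4.461 and 1 − D₀(k_a−k_d)/(k_d L₀) = 0.6992,
t_c = ln(4.461 × 0.6992) / (1.20 − 0.269) = ln(3.119) / 0.9310 = 1.138/0.9310 = 1.222 d.
D_c = (k_d/k_a) L₀ e^(−k_d t_c) = (0.269/1.20) × 16.8 × e^(−0.269×1.222) = 0.2242 × 16.8 × 0.7199 = 2.711 mg/L.

t_c ≈ 1.22 d; D_c ≈ 2.71 mg/L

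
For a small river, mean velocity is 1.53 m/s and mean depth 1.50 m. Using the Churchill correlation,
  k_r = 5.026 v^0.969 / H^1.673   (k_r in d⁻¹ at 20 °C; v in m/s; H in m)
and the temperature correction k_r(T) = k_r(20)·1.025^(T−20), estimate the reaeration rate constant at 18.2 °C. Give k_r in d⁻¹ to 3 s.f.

k_r(20) = 5.026 × 1.53^0.969 / 1.50^1.673 = 5.026 × 1.510 / 1.971 = 3.851 d⁻¹.
k_r(18.2) = 3.851 × 1.025^(18.2−20) = 3.851 × 0.9565 = 3.684 d⁻¹.

k_r ≈ 3.68 d⁻¹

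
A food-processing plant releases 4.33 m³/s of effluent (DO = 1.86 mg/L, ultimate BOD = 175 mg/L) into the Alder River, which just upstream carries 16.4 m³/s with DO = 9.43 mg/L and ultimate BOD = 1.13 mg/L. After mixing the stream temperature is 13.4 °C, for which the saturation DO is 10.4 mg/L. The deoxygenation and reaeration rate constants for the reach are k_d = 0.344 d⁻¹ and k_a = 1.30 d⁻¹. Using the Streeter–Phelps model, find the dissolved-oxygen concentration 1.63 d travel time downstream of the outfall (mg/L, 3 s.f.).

Mixed DO = (16.4×9.43 + 4.33×1.86)/(16.4+4.33) = 162.7/20.73 = 7.849 mg/L.
Mixed L₀ = (16.4×1.13 + 4.33×175)/(20.73) = 776.3/20.73 = 37.45 mg/L.
Initial deficit D₀ = C_s − DO₀ = 10.4 − 7.849 = 2.551 mg/L.
D(1.63) = [0.344×37.45/(1.30−0.344)](e^(−0.344×1.63) − e^(−1.30×1.63)) + 2.551 e^(−1.30×1.63)
= 13.47 × (0.5708 − 0.1202) + 2.551 × 0.1202 = 6.379 mg/L.
DO = 10.4 − 6.379 = 4.021 mg/L.

DO ≈ 4.02 mg/L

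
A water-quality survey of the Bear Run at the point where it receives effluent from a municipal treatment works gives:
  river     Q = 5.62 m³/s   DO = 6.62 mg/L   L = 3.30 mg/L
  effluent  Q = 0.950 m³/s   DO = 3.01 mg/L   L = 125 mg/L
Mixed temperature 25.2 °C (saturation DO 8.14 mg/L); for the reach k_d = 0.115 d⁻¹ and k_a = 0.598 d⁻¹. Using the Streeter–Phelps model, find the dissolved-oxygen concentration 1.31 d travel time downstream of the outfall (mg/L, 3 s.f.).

Mixed DO = (5.62×6.62 + 0.950×3.01)/(5.62+0.950) = 40.06/6.570 = 6.098 mg/L.
Mixed L₀ = (5.62×3.30 + 0.950×125)/(6.570) = 137.3/6.570 = 20.90 mg/L.
Initial deficit D₀ = C_s − DO₀ = 8.14 − 6.098 = 2.042 mg/L.
D(1.31) = [0.115×20.90/(0.598−0.115)](e^(−0.115×1.31) − e^(−0.598×1.31)) + 2.042 e^(−0.598×1.31)
= 4.976 × (0.8601 − 0.4569) + 2.042 × 0.4569 = 2.940 mg/L.
DO = 8.14 − 2.940 = 5.200 mg/L.

DO ≈ 5.20 mg/L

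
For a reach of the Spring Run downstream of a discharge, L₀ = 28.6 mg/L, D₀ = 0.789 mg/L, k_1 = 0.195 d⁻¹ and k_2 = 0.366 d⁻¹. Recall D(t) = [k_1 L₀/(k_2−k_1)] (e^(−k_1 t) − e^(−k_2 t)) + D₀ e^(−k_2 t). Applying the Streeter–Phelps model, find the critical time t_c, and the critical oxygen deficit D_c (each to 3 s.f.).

t_c = [1/(k_2−k_1)] ln[(k_2/k_1)(1 − D₀(k_2−k_1)/(k_1 L₀))]
= [1/(0.366−0.195)] ln[(0.366/0.195)(1 − 0.789×0.1710/(0.195×28.6))]
= (1/0.1710) ln[1.877 × 0.9758] = 5.848 × ln(1.832) = 5.848 × 0.6051 = 3.539 d.
D_c = (k_1/k_2) L₀ e^(−k_1 t_c) = (0.195/0.366) × 28.6 × e^(−0.195×3.539) = 0.5328 × 28.6 × 0.5015 = 7.642 mg/L.

t_c ≈ 3.54 d; D_c ≈ 7.64 mg/L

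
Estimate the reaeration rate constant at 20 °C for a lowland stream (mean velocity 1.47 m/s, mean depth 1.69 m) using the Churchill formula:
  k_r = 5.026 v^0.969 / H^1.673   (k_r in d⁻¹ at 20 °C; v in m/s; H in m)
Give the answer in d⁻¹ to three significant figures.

k_r ≈ 3.03 d⁻¹

k_r = 5.026 × 1.47^0.969 / 1.69^1.673 = 5.026 × 1.453 / 2.406 = 3.035 d⁻¹.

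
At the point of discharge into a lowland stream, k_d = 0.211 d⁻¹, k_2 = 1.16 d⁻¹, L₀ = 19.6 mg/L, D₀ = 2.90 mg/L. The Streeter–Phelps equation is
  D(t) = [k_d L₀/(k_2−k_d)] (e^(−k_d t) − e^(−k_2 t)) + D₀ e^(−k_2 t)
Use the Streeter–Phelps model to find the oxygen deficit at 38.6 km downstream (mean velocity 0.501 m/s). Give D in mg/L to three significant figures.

D ≈ 3.09 mg/L

Travel time t = x/v = 38.6 km / (0.501 m/s) = 38600 m / 0.501 m/s = 77050 s = 0.8917 d.
k_d L₀/(k_2−k_d) = 0.211×19.6/(1.16−0.211) = 4.136/0.9490 = 4.358 mg/L.
e^(−k_d t) = e^(−0.211×0.8917) = 0.8285; e^(−k_2 t) = e^(−1.16×0.8917) = 0.3554.
D = 4.358 × (0.8285 − 0.3554) + 2.90 × 0.3554 = 2.061 + 1.031 = 3.092 mg/L.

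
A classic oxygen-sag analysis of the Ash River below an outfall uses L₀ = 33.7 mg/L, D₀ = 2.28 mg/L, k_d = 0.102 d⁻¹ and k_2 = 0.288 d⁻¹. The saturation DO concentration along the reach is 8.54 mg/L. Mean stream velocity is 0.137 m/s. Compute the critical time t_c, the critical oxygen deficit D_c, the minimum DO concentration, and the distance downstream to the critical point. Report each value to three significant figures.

t_c ≈ 4.87 d; D_c ≈ 7.26 mg/L; min DO ≈ 1.28 mg/L; x_c ≈ 57.7 km

t_c = [1/(k_2−k_d)] ln[(k_2/k_d)(1 − D₀(k_2−k_d)/(k_d L₀))]
= [1/(0.288−0.102)] ln[(0.288/0.102)(1 − 2.28×0.1860/(0.102×33.7))]
= (1/0.1860) ln[2.824 × 0.8766] = 5.376 × ln(2.475) = 5.376 × 0.9063 = 4.873 d.
L(t_c) = L₀ e^(−k_d t_c) = 33.7 × 0.6083 = 20.50 mg/L, and at the critical point k_2 D_c = k_d L, so D_c = (0.102/0.288) × 20.50 = 7.261 mg/L.
Minimum DO = C_s − D_c = 8.54 − 7.261 = 1.279 mg/L.
x_c = v t_c = 0.137 m/s × 4.873 d × 86400 s/d = 57680 m ≈ 57.7 km.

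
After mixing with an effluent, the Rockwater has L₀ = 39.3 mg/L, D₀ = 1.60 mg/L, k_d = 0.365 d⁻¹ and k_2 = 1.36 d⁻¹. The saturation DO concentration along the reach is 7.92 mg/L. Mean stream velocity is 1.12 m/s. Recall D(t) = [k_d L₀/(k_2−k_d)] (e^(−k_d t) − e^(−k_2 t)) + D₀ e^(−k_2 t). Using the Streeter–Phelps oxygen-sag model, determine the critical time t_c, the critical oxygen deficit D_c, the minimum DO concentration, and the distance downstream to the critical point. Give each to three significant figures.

At the critical point dD/dt = 0, so k_d L₀ e^(−k_d t) = k_2 D. Substituting D(t) from the Streeter–Phelps equation and solving for t gives
t_c = ln[(k_2/k_d)(1 − D₀(k_2−k_d)/(k_d L₀))] / (k_2−k_d).
Here k_2−k_d = 0.9950 d⁻¹ and 1 − D₀(k_2−k_d)/(k_d L₀) = 1 − 1.60×0.9950/(0.365×39.3) = 0.8890, so
t_c = ln(3.726 × 0.8890) / 0.9950 = 1.198 / 0.9950 = 1.204 d.
L(t_c) = L₀ e^(−k_d t_c) = 39.3 × 0.6444 = 25.33 mg/L, and at the critical point k_2 D_c = k_d L, so D_c = (0.365/1.36) × 25.33 = 6.797 mg/L.
Minimum DO = C_s − D_c = 7.92 − 6.797 = 1.123 mg/L.
x_c = v t_c = 1.12 m/s × 1.204 d × 86400 s/d = 116500 m ≈ 116 km.

t_c ≈ 1.20 d; D_c ≈ 6.80 mg/L; min DO ≈ 1.12 mg/L; x_c ≈ 116 km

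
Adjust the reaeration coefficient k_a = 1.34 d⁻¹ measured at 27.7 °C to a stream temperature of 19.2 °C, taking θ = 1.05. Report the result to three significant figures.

k_a ≈ 0.885 d⁻¹

k_a(T₂) = k_a(T₁) · θ^(T₂−T₁) = 1.34 × 1.05^(19.2−27.7)
= 1.34 × 1.05^-8.50 = 1.34 × 0.6605 = 0.8851 d⁻¹.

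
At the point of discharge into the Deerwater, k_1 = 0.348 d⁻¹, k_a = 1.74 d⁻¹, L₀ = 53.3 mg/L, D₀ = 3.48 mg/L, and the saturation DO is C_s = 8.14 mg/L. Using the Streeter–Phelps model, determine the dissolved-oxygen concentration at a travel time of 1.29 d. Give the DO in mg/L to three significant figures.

DO ≈ 0.678 mg/L

k_1 L₀/(k_a−k_1) = 0.348×53.3/(1.74−0.348) = 18.55/1.392 = 13.32 mg/L.
e^(−k_1 t) = e^(−0.348×1.290) = 0.6383; e^(−k_a t) = e^(−1.74×1.290) = 0.1060.
D = 13.32 × (0.6383 − 0.1060) + 3.48 × 0.1060 = 7.094 + 0.3688 = 7.462 mg/L.
DO = C_s − D = 8.14 − 7.462 = 0.6777 mg/L.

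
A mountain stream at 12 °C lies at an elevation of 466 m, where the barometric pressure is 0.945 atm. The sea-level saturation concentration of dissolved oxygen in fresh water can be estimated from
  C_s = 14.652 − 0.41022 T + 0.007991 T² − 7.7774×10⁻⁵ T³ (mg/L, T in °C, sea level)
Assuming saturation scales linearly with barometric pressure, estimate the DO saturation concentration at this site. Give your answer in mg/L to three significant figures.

At sea level: C_s = 14.652 − 0.41022×12 + 0.007991×12² − 7.7774×10⁻⁵×12³ = 10.75 mg/L.
Pressure correction: C_s' = 10.75 × 0.945 = 10.15 mg/L.

C_s ≈ 10.2 mg/L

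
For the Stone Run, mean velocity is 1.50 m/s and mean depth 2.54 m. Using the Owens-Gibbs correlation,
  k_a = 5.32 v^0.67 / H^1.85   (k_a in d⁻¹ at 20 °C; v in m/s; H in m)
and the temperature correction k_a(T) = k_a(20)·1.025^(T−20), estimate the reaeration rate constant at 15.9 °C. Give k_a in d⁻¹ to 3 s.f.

k_a ≈ 1.12 d⁻¹

k_a(20) = 5.32 × 1.50^0.67 / 2.54^1.85 = 5.32 × 1.312 / 5.610 = 1.244 d⁻¹.
k_a(15.9) = 1.244 × 1.025^(15.9−20) = 1.244 × 0.9037 = 1.125 d⁻¹.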